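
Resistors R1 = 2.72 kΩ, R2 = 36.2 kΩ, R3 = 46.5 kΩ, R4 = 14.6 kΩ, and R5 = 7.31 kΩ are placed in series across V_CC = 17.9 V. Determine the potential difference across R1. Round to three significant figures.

Series total: ΣR = 2.72 + 36.2 + 46.5 + 14.6 + 7.31 = 107.3 kΩ.
V = V_CC · R/ΣR = 17.9 × 0.02534 = 0.4536 V.

V ≈ 0.454 V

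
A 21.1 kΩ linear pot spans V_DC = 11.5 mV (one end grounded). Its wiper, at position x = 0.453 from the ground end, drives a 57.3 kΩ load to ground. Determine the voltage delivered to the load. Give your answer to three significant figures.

V_out ≈ 4.77 mV

The pot divides into 11.54 kΩ above the wiper and 9.558 kΩ below.
(x·R_p) ‖ R_L = 8.192 kΩ.
Loaded-divider output: V_out = 11.5 × 0.4151 = 4.774 mV.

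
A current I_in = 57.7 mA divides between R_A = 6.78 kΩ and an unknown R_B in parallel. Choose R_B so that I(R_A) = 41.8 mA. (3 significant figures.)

In a two-way split, I_A/I_in = R_B/(R_A + R_B).
41.8/57.7 = R_B/(R_A + R_B) → R_B = R_A · (0.7244)/(1 − 0.7244) = 6.78 × 2.629 = 17.82 kΩ.

R_B ≈ 17.8 kΩ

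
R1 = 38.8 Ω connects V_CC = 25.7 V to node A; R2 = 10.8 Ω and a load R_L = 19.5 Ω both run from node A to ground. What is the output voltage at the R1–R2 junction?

R2 ‖ R_L = (10.8 × 19.5)/(10.8 + 19.5) = 6.950 Ω.
Then V_out = V_CC · R2'/(R1 + R2') = 25.7 × 6.950/45.75 = 3.904 V.

V_out ≈ 3.90 V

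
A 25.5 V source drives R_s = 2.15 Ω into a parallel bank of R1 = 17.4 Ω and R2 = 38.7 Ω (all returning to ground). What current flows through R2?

Parallel bank: R_p = 1/(1/17.4 + 1/38.7) = 12.00 Ω.
V_A = 25.5 × 12.00/14.15 = 21.63 V.
I(R2) = V_A / R2 = 21.63/38.7 = 0.5588 A.

I ≈ 0.559 A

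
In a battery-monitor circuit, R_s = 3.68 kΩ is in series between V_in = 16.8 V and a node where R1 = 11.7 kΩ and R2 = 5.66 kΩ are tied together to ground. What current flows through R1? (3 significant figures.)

Parallel bank: R_p = 1/(1/11.7 + 1/5.66) = 3.815 kΩ.
V_A = 16.8 × 3.815/7.495 = 8.551 V.
I(R1) = V_A / R1 = 8.551/11.7 = 0.7308 mA.

I ≈ 0.731 mA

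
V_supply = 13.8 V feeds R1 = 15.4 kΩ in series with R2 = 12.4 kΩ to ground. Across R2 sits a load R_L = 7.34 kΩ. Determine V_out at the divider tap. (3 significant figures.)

First combine the lower leg with the load: R2 ‖ R_L = 4.611 kΩ.
Voltage divider with the loaded lower leg: V_out = 13.8 × 4.611/(15.4 + 4.611) = 13.8 × 0.2304 = 3.180 V.

V_out ≈ 3.18 V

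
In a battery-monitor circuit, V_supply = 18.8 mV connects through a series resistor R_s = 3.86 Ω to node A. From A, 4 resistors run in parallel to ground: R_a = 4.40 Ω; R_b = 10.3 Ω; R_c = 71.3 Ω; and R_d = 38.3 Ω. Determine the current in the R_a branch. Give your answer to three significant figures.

Parallel bank: R_p = 1/(1/4.40 + 1/10.3 + 1/71.3 + 1/38.3) = 2.744 Ω.
Node voltage V_A = V_supply · R_p/(R_s + R_p) = 18.8 × 0.4155 = 7.811 mV.
I(R_a) = V_A / R_a = 7.811/4.40 = 1.775 mA.

I ≈ 1.78 mA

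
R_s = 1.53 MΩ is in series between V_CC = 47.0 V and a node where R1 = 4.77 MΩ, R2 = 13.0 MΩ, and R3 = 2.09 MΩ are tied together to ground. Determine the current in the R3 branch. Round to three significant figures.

I ≈ 10.4 µA

Parallel bank: R_p = 1/(1/4.77 + 1/13.0 + 1/2.09) = 1.307 MΩ.
V_A by voltage divider: V_A = 47.0 × 1.307/(1.53 + 1.307) = 21.65 V.
I(R3) = V_A / R3 = 21.65/2.09 = 10.36 µA.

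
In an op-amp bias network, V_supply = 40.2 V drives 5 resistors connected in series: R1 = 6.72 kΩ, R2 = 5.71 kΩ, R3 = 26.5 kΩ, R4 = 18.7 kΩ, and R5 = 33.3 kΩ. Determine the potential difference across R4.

V ≈ 8.27 V

Total series resistance ΣR = 6.72 + 5.71 + 26.5 + 18.7 + 33.3 = 90.93 kΩ.
V = V_supply · R/ΣR = 40.2 × 0.2057 = 8.267 V.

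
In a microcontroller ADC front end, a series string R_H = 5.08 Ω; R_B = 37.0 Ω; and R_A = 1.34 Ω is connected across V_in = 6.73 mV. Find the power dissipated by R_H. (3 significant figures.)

P ≈ 0.122 µW

The common current is I = 6.73/43.42 = 0.1550 mA.
P(R_H) = I²·R_H = (0.1550)² × 5.08 = 0.1220 µW.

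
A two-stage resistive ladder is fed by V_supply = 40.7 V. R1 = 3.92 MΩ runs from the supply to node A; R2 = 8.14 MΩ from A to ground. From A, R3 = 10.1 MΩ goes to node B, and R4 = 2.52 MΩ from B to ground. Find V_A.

Node A sees R2 in parallel with the series input of stage 2, R3 + R4 = 12.62 MΩ.
Effective lower resistance at A: R2 ‖ 12.62 = 4.948 MΩ.
V_A = 40.7 × 4.948/(3.92 + 4.948) = 22.71 V.

V_A ≈ 22.7 V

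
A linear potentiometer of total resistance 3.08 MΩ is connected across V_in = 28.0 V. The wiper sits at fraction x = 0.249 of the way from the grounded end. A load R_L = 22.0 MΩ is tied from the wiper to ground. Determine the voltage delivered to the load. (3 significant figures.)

Split the track: R_lower = x·R_p = 0.7669 MΩ, R_upper = (1−x)·R_p = 2.313 MΩ.
(x·R_p) ‖ R_L = 0.7411 MΩ.
Loaded-divider output: V_out = 28.0 × 0.2426 = 6.794 V.
(Unloaded: V_out = x·V_in = 6.97 V.)

V_out ≈ 6.79 V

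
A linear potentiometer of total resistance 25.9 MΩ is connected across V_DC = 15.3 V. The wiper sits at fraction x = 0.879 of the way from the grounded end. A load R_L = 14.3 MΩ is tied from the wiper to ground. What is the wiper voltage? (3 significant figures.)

V_out ≈ 11.3 V

The pot divides into 3.134 MΩ above the wiper and 22.77 MΩ below.
Lower segment in parallel with the load: 22.77 ‖ 14.3 = 8.783 MΩ.
V_out = 15.3 × 8.783/(3.134 + 8.783) = 11.28 V.
(Unloaded: V_out = x·V_DC = 13.4 V.)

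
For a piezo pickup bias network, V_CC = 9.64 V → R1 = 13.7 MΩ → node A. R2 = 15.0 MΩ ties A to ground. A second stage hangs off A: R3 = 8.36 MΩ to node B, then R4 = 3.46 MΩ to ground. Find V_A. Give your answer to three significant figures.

Looking into the second stage from A: R3 + R4 = 11.82 MΩ appears in parallel with R2.
Effective lower resistance at A: R2 ‖ 11.82 = 6.611 MΩ.
First divider: V_A = V_CC · 6.611/(13.7 + 6.611) = 3.138 V.

V_A ≈ 3.14 V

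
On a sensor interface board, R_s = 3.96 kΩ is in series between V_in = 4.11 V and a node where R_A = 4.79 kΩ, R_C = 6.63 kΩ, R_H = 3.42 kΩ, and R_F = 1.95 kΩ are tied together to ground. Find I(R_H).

I ≈ 0.214 mA

Equivalent of the parallel group: R_p = 0.8585 kΩ.
V_A by voltage divider: V_A = 4.11 × 0.8585/(3.96 + 0.8585) = 0.7323 V.
I(R_H) = V_A / R_H = 0.7323/3.42 = 0.2141 mA.
(Equivalently: I_total = 0.8530 mA, then current-divider fraction G_k/ΣG = 0.2510.)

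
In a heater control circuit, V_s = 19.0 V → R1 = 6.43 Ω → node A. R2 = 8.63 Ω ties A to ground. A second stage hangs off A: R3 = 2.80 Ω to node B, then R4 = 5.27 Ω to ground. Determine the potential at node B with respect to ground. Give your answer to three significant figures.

Looking into the second stage from A: R3 + R4 = 8.070 Ω appears in parallel with R2.
Effective lower resistance at A: R2 ‖ 8.070 = 4.170 Ω.
First divider: V_A = V_s · 4.170/(6.43 + 4.170) = 7.475 V.
Stage 2 is unloaded, so V_B = V_A · R4/(R3+R4) = 7.475 × 5.27/8.070 = 4.881 V.

V_B ≈ 4.88 V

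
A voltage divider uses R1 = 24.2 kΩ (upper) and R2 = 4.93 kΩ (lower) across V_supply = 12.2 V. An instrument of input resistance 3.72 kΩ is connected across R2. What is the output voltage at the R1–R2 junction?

V_out ≈ 0.983 V

First combine the lower leg with the load: R2 ‖ R_L = 2.120 kΩ.
Now apply the divider: V_out = 12.2 × 0.08055 = 0.9828 V.
(Unloaded it would be 2.06 V; the load pulls it down.)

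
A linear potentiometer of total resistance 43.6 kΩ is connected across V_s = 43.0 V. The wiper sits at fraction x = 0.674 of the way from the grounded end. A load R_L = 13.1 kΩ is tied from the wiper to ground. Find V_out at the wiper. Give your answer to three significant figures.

V_out ≈ 16.7 V

Split the track: R_lower = x·R_p = 29.39 kΩ, R_upper = (1−x)·R_p = 14.21 kΩ.
R_L loads the lower segment: effective lower R = 9.061 kΩ.
V_out = 43.0 × 9.061/(14.21 + 9.061) = 16.74 V.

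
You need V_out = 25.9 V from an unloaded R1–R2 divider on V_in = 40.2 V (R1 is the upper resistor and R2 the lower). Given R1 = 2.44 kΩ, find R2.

R2 ≈ 4.42 kΩ

V_out/V_in = R2/(R1+R2) = 0.6443.
R2 = R1 · 0.6443/(1 − 0.6443) = 4.419 kΩ.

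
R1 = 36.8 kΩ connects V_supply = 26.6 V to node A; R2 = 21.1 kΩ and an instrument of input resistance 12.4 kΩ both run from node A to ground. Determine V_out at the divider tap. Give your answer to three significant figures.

V_out ≈ 4.66 V

The load sits in parallel with R2, giving an effective lower resistance R2' = R2·R_L/(R2+R_L) = 7.810 kΩ.
Now apply the divider: V_out = 26.6 × 0.1751 = 4.657 V.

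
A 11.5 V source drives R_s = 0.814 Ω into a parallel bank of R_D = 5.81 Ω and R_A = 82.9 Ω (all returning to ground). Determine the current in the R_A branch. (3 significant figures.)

Combine the parallel branches: R_p = (1/5.81 + 1/82.9)⁻¹ = 5.429 Ω.
V_A by voltage divider: V_A = 11.5 × 5.429/(0.814 + 5.429) = 10.00 V.
I(R_A) = V_A / R_A = 10.00/82.9 = 0.1206 A.

I ≈ 0.121 A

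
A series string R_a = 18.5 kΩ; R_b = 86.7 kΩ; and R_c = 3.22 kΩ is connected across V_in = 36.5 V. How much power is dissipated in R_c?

P ≈ 0.365 mW

Series current I = V_in/ΣR = 36.5/108.4 = 0.3367 mA.
P = I²R = 0.1133 × 3.22 = 0.3649 mW.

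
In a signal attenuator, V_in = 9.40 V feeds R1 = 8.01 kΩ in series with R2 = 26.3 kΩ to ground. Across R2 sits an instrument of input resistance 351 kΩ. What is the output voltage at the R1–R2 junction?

R2 ‖ R_L = (26.3 × 351)/(26.3 + 351) = 24.47 kΩ.
Then V_out = V_in · R2'/(R1 + R2') = 9.40 × 24.47/32.48 = 7.082 V.

V_out ≈ 7.08 V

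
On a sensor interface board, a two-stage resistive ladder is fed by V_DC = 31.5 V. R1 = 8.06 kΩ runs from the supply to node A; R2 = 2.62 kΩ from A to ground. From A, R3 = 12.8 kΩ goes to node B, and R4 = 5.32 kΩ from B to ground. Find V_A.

V_A ≈ 6.97 V

The second stage (R3 + R4 = 18.12 kΩ) loads node A in parallel with R2.
R2 ‖ (R3+R4) = 2.289 kΩ.
V_A = 31.5 × 2.289/(8.06 + 2.289) = 6.967 V.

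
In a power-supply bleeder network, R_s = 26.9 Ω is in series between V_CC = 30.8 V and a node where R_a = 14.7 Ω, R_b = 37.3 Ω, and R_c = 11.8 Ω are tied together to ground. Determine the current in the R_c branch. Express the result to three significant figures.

Equivalent of the parallel group: R_p = 5.568 Ω.
V_A by voltage divider: V_A = 30.8 × 5.568/(26.9 + 5.568) = 5.282 V.
Branch current I = V_A/R_c = 5.282/11.8 = 0.4477 A.

I ≈ 0.448 A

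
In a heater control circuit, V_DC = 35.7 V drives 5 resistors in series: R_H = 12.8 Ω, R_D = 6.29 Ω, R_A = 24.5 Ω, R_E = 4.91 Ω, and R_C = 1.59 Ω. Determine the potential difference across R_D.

Total series resistance ΣR = 12.8 + 6.29 + 24.5 + 4.91 + 1.59 = 50.09 Ω.
Voltage divider: V = V_DC · (6.290 / 50.09) = 35.7 × 0.1256 = 4.483 V.

V ≈ 4.48 V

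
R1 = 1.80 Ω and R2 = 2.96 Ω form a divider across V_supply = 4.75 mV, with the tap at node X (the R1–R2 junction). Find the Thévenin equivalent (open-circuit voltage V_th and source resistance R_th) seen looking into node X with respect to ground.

V_th is the unloaded tap voltage: V_supply · R2/(R1+R2) = 4.75 × 0.6218 = 2.954 mV.
Looking into X with the source shorted: R_th = R1·R2/(R1+R2) = 1.800 × 2.96/4.760 = 1.119 Ω.

V_th ≈ 2.95 mV, R_th ≈ 1.12 Ω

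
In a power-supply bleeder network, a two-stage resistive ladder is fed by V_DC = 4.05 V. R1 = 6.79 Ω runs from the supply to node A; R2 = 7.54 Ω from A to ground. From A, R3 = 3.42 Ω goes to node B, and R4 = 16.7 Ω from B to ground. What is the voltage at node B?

Node A sees R2 in parallel with the series input of stage 2, R3 + R4 = 20.12 Ω.
Effective lower resistance at A: R2 ‖ 20.12 = 5.485 Ω.
V_A = 4.05 × 5.485/(6.79 + 5.485) = 1.810 V.
Stage 2 is unloaded, so V_B = V_A · R4/(R3+R4) = 1.810 × 16.7/20.12 = 1.502 V.

V_B ≈ 1.50 V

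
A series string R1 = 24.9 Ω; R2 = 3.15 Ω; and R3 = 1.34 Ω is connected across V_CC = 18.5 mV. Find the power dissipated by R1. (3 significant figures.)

Series current I = V_CC/ΣR = 18.5/29.39 = 0.6295 mA.
V(R1) = I·R = 15.67 mV; P = V·I = 15.67 × 0.6295 = 9.866 µW.

P ≈ 9.87 µW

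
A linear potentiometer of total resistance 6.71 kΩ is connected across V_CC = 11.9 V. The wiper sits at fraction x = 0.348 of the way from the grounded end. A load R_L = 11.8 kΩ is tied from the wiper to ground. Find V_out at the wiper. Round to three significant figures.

Lower segment x·R_p = 2.335 kΩ; upper segment (1−x)·R_p = 4.375 kΩ.
R_L loads the lower segment: effective lower R = 1.949 kΩ.
V_out = 11.9 × 1.949/(4.375 + 1.949) = 3.668 V.

V_out ≈ 3.67 V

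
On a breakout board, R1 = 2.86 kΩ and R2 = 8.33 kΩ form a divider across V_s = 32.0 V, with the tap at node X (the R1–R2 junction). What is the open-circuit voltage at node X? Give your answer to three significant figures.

With X open, the divider is unloaded: V_th = 32.0 × 8.33/11.19 = 23.82 V.

V_th ≈ 23.8 V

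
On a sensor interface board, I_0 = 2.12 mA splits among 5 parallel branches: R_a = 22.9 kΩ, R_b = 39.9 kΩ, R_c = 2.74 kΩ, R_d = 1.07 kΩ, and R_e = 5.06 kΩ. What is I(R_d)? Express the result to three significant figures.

Conductances: ΣG = 1/22.9 + 1/39.9 + 1/2.74 + 1/1.07 + 1/5.06 = 1.566 (1/kΩ).
By the current-divider rule, I = I_0 · G_k/ΣG = 2.12 × 0.5968 = 1.265 mA.

I ≈ 1.27 mA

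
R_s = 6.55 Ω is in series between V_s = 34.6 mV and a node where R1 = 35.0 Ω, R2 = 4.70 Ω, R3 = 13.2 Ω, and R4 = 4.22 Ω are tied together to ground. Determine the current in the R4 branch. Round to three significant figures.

I ≈ 1.77 mA

Equivalent of the parallel group: R_p = 1.805 Ω.
V_A by voltage divider: V_A = 34.6 × 1.805/(6.55 + 1.805) = 7.474 mV.
I(R4) = V_A / R4 = 7.474/4.22 = 1.771 mA.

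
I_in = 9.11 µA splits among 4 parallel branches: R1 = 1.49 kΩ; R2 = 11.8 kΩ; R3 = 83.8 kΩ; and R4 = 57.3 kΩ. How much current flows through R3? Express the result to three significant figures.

I ≈ 0.138 µA

Total conductance ΣG = 1/1.49 + 1/11.8 + 1/83.8 + 1/57.3 = 0.7853 (units of 1/kΩ).
R3 takes the fraction G_k/ΣG = 0.01193/0.7853 = 0.01520, so I = 9.11 × 0.01520 = 0.1384 µA.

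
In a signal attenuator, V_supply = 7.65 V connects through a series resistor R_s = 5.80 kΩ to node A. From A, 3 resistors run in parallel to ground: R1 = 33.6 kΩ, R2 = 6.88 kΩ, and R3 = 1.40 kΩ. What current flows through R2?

Parallel bank: R_p = 1/(1/33.6 + 1/6.88 + 1/1.40) = 1.124 kΩ.
Node voltage V_A = V_supply · R_p/(R_s + R_p) = 7.65 × 0.1624 = 1.242 V.
I(R2) = V_A / R2 = 1.242/6.88 = 0.1806 mA.

I ≈ 0.181 mA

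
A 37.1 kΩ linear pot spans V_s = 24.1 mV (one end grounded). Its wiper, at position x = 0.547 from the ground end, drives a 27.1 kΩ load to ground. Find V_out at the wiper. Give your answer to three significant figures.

Split the track: R_lower = x·R_p = 20.29 kΩ, R_upper = (1−x)·R_p = 16.81 kΩ.
R_L loads the lower segment: effective lower R = 11.60 kΩ.
V_out = 24.1 × 11.60/(16.81 + 11.60) = 9.844 mV.
(Unloaded: V_out = x·V_s = 13.2 mV.)

V_out ≈ 9.84 mV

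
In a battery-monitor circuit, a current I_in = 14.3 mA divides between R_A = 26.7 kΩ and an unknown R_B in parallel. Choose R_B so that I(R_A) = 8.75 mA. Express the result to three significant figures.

R_B ≈ 42.1 kΩ

Two-branch current divider: I_A = I_in · R_B/(R_A + R_B).
8.75/14.3 = R_B/(R_A + R_B) → R_B = R_A · (0.6119)/(1 − 0.6119) = 26.7 × 1.577 = 42.09 kΩ.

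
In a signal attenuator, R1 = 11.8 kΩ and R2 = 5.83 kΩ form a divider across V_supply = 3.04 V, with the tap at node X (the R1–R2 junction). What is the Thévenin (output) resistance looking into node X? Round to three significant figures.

R_th ≈ 3.90 kΩ

Zeroing V_supply shorts the top of R1 to ground, so R_th = R1 ‖ R2 = 3.902 kΩ.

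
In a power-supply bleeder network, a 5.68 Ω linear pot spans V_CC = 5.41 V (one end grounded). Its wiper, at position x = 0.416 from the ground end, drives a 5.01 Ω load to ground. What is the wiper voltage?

Split the track: R_lower = x·R_p = 2.363 Ω, R_upper = (1−x)·R_p = 3.317 Ω.
Lower segment in parallel with the load: 2.363 ‖ 5.01 = 1.606 Ω.
Then V_out = V_CC · 1.606/(3.317 + 1.606) = 1.765 V.
(Unloaded: V_out = x·V_CC = 2.25 V.)

V_out ≈ 1.76 V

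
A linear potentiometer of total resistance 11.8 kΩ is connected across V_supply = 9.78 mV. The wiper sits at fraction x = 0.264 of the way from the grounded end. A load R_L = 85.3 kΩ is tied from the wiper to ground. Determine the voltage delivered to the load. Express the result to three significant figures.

V_out ≈ 2.51 mV

Lower segment x·R_p = 3.115 kΩ; upper segment (1−x)·R_p = 8.685 kΩ.
Lower segment in parallel with the load: 3.115 ‖ 85.3 = 3.005 kΩ.
Then V_out = V_supply · 3.005/(8.685 + 3.005) = 2.514 mV.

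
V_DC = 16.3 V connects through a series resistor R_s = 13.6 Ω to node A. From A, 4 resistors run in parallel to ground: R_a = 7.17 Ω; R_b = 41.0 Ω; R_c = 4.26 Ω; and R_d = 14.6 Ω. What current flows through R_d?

I ≈ 0.152 A

Parallel bank: R_p = 1/(1/7.17 + 1/41.0 + 1/4.26 + 1/14.6) = 2.141 Ω.
Node voltage V_A = V_DC · R_p/(R_s + R_p) = 16.3 × 0.1360 = 2.217 V.
I(R_d) = V_A / R_d = 2.217/14.6 = 0.1518 A.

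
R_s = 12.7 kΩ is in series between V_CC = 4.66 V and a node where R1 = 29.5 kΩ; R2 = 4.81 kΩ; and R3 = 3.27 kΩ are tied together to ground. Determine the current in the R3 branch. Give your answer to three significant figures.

I ≈ 0.179 mA

Equivalent of the parallel group: R_p = 1.826 kΩ.
V_A = 4.66 × 1.826/14.53 = 0.5858 V.
I(R3) = V_A / R3 = 0.5858/3.27 = 0.1792 mA.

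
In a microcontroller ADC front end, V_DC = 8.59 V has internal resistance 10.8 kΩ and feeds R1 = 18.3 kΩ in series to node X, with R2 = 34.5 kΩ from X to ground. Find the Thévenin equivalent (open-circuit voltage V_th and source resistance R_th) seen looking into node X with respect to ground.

V_th ≈ 4.66 V, R_th ≈ 15.8 kΩ

R1' = 10.8 + 18.3 = 29.10 kΩ (source resistance + R1).
With X open, the divider is unloaded: V_th = 8.59 × 34.5/63.60 = 4.660 V.
With V_DC suppressed (replaced by a short), R_th = R1' ‖ R2 = (29.10 × 34.5)/(29.10 + 34.5) = 15.79 kΩ.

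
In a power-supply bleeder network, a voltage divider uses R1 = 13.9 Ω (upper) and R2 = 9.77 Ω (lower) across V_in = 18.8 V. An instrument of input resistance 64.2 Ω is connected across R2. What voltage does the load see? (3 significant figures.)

V_out ≈ 7.12 V

The load sits in parallel with R2, giving an effective lower resistance R2' = R2·R_L/(R2+R_L) = 8.480 Ω.
Then V_out = V_in · R2'/(R1 + R2') = 18.8 × 8.480/22.38 = 7.123 V.
(Unloaded it would be 7.76 V; the load pulls it down.)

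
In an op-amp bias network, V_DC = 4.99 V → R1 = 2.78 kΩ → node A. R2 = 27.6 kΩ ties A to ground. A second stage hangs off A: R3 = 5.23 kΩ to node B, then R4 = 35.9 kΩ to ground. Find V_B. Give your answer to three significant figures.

V_B ≈ 3.73 V

The second stage (R3 + R4 = 41.13 kΩ) loads node A in parallel with R2.
Effective lower resistance at A: R2 ‖ 41.13 = 16.52 kΩ.
V_A = 4.99 × 16.52/(2.78 + 16.52) = 4.271 V.
Stage 2 is unloaded, so V_B = V_A · R4/(R3+R4) = 4.271 × 35.9/41.13 = 3.728 V.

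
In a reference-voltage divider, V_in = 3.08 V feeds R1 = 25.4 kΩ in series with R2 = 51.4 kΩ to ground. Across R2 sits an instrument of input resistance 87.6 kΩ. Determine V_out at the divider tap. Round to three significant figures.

R2 ‖ R_L = (51.4 × 87.6)/(51.4 + 87.6) = 32.39 kΩ.
Voltage divider with the loaded lower leg: V_out = 3.08 × 32.39/(25.4 + 32.39) = 3.08 × 0.5605 = 1.726 V.
(Unloaded it would be 2.06 V; the load pulls it down.)

V_out ≈ 1.73 V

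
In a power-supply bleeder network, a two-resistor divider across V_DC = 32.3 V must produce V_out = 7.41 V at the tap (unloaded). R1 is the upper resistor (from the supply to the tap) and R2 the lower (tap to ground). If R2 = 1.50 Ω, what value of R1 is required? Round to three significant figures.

R1 ≈ 5.04 Ω

Required fraction k = V_out/V_DC = 0.2294.
Rearranging, R1 = R2·(1−k)/k = 1.50 × 3.359 = 5.038 Ω.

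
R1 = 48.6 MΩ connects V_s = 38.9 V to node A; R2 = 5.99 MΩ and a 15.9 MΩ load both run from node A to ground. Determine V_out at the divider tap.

V_out ≈ 3.20 V

First combine the lower leg with the load: R2 ‖ R_L = 4.351 MΩ.
Voltage divider with the loaded lower leg: V_out = 38.9 × 4.351/(48.6 + 4.351) = 38.9 × 0.08217 = 3.196 V.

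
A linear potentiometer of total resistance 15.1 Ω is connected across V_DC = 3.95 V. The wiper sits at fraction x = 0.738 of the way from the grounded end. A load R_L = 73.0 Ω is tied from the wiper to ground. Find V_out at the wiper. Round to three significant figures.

V_out ≈ 2.80 V

Lower segment x·R_p = 11.14 Ω; upper segment (1−x)·R_p = 3.956 Ω.
R_L loads the lower segment: effective lower R = 9.668 Ω.
V_out = 3.95 × 9.668/(3.956 + 9.668) = 2.803 V.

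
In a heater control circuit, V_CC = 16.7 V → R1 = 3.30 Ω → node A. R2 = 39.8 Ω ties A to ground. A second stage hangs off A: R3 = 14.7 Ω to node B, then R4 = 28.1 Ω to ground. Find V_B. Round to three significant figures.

V_B ≈ 9.45 V

Node A sees R2 in parallel with the series input of stage 2, R3 + R4 = 42.80 Ω.
Effective lower resistance at A: R2 ‖ 42.80 = 20.62 Ω.
So V_A = 16.7 × 0.8621 = 14.40 V.
V_B = V_A × 0.6565 = 9.452 V.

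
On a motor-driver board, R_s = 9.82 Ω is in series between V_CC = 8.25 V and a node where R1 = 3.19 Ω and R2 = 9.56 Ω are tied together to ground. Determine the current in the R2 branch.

I ≈ 0.169 A

Equivalent of the parallel group: R_p = 2.392 Ω.
Node voltage V_A = V_CC · R_p/(R_s + R_p) = 8.25 × 0.1959 = 1.616 V.
I(R2) = V_A / R2 = 1.616/9.56 = 0.1690 A.
(Equivalently: I_total = 0.6756 A, then current-divider fraction G_k/ΣG = 0.2502.)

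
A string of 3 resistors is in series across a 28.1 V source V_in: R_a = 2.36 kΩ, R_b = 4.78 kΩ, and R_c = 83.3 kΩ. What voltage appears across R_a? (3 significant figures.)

V ≈ 0.733 V

Total series resistance ΣR = 2.36 + 4.78 + 83.3 = 90.44 kΩ.
V = V_in · R/ΣR = 28.1 × 0.02609 = 0.7333 V.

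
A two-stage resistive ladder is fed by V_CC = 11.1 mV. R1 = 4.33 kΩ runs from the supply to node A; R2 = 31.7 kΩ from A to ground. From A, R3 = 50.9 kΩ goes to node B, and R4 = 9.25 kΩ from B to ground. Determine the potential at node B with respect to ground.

Looking into the second stage from A: R3 + R4 = 60.15 kΩ appears in parallel with R2.
Effective lower resistance at A: R2 ‖ 60.15 = 20.76 kΩ.
So V_A = 11.1 × 0.8274 = 9.184 mV.
V_B = V_A × 0.1538 = 1.412 mV.

V_B ≈ 1.41 mV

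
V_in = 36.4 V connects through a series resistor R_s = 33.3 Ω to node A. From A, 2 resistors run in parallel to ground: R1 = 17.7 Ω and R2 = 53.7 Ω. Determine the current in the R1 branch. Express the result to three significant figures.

I ≈ 0.587 A

Combine the parallel branches: R_p = (1/17.7 + 1/53.7)⁻¹ = 13.31 Ω.
V_A = 36.4 × 13.31/46.61 = 10.40 V.
Branch current I = V_A/R1 = 10.40/17.7 = 0.5873 A.
(Check via current divider: I_total = 0.7809 A; share G_k/ΣG = 0.7521 → same result.)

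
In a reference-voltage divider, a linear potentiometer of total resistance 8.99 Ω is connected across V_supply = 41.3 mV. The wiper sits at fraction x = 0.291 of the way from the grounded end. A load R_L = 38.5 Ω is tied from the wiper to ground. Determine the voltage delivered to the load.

V_out ≈ 11.5 mV

Split the track: R_lower = x·R_p = 2.616 Ω, R_upper = (1−x)·R_p = 6.374 Ω.
Lower segment in parallel with the load: 2.616 ‖ 38.5 = 2.450 Ω.
V_out = 41.3 × 2.450/(6.374 + 2.450) = 11.47 mV.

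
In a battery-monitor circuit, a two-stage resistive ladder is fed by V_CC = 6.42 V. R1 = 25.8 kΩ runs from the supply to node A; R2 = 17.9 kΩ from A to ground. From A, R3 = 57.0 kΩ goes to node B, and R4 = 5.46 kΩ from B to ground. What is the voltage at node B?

Node A sees R2 in parallel with the series input of stage 2, R3 + R4 = 62.46 kΩ.
R2 ‖ (R3+R4) = 13.91 kΩ.
So V_A = 6.42 × 0.3503 = 2.249 V.
V_B = V_A × 0.08742 = 0.1966 V.

V_B ≈ 0.197 V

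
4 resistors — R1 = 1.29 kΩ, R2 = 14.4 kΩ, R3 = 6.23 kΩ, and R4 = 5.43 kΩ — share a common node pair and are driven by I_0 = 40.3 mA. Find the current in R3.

I ≈ 5.44 mA

ΣG = 1/1.29 + 1/14.4 + 1/6.23 + 1/5.43 = 1.189.
Current divider: I(R3) = I_0 · G_k/ΣG = 40.3 × (0.1605/1.189) = 40.3 × 0.1350 = 5.439 mA.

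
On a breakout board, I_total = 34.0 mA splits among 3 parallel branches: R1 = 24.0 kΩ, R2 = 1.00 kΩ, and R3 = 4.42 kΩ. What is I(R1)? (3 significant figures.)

I ≈ 1.12 mA

Conductances: ΣG = 1/24.0 + 1/1.00 + 1/4.42 = 1.268 (1/kΩ).
R1 takes the fraction G_k/ΣG = 0.04167/1.268 = 0.03286, so I = 34.0 × 0.03286 = 1.117 mA.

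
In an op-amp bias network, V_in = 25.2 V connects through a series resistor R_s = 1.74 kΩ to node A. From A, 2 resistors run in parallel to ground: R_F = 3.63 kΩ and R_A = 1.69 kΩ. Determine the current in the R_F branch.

I ≈ 2.77 mA

Equivalent of the parallel group: R_p = 1.153 kΩ.
Node voltage V_A = V_in · R_p/(R_s + R_p) = 25.2 × 0.3986 = 10.04 V.
I(R_F) = V_A / R_F = 10.04/3.63 = 2.767 mA.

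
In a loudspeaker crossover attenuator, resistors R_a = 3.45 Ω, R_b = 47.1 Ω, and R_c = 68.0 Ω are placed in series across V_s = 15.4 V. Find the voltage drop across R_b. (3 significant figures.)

ΣR = 3.45 + 47.1 + 68.0 = 118.5 Ω.
By the voltage-divider rule, V = 15.4 × 47.10/118.5 = 6.118 V.

V ≈ 6.12 V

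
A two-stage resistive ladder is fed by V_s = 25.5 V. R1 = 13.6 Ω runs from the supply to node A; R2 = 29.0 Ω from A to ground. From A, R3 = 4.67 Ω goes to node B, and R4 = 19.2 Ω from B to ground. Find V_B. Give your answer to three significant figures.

V_B ≈ 10.1 V

Looking into the second stage from A: R3 + R4 = 23.87 Ω appears in parallel with R2.
Effective lower resistance at A: R2 ‖ 23.87 = 13.09 Ω.
First divider: V_A = V_s · 13.09/(13.6 + 13.09) = 12.51 V.
Stage 2 is unloaded, so V_B = V_A · R4/(R3+R4) = 12.51 × 19.2/23.87 = 10.06 V.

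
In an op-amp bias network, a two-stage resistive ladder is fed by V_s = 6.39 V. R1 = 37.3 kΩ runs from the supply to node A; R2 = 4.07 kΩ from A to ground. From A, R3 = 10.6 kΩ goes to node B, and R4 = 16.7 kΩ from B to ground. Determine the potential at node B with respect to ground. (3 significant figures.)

V_B ≈ 0.339 V

The second stage (R3 + R4 = 27.30 kΩ) loads node A in parallel with R2.
R2 ‖ (R3+R4) = 3.542 kΩ.
First divider: V_A = V_s · 3.542/(37.3 + 3.542) = 0.5542 V.
Stage 2 is unloaded, so V_B = V_A · R4/(R3+R4) = 0.5542 × 16.7/27.30 = 0.3390 V.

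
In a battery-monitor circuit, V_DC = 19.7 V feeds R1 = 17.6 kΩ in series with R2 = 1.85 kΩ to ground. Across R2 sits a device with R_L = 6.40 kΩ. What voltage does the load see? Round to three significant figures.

V_out ≈ 1.49 V

First combine the lower leg with the load: R2 ‖ R_L = 1.435 kΩ.
Voltage divider with the loaded lower leg: V_out = 19.7 × 1.435/(17.6 + 1.435) = 19.7 × 0.07539 = 1.485 V.
(Unloaded it would be 1.87 V; the load pulls it down.)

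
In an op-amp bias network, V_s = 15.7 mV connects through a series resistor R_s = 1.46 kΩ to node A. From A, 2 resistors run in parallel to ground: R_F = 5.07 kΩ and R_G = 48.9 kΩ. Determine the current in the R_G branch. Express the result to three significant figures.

Equivalent of the parallel group: R_p = 4.594 kΩ.
V_A = 15.7 × 4.594/6.054 = 11.91 mV.
Branch current I = V_A/R_G = 11.91/48.9 = 0.2436 µA.

I ≈ 0.244 µA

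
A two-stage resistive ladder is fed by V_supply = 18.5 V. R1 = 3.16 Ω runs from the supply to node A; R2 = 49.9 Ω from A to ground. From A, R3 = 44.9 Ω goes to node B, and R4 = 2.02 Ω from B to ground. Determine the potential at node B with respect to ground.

V_B ≈ 0.704 V

Node A sees R2 in parallel with the series input of stage 2, R3 + R4 = 46.92 Ω.
Effective lower resistance at A: R2 ‖ 46.92 = 24.18 Ω.
So V_A = 18.5 × 0.8844 = 16.36 V.
V_B = V_A × 0.04305 = 0.7044 V.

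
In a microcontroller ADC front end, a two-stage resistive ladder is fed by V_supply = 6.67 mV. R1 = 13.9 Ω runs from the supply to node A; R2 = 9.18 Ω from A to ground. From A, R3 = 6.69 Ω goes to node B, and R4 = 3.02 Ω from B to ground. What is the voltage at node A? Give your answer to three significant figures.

Looking into the second stage from A: R3 + R4 = 9.710 Ω appears in parallel with R2.
Effective lower resistance at A: R2 ‖ 9.710 = 4.719 Ω.
V_A = 6.67 × 4.719/(13.9 + 4.719) = 1.690 mV.

V_A ≈ 1.69 mV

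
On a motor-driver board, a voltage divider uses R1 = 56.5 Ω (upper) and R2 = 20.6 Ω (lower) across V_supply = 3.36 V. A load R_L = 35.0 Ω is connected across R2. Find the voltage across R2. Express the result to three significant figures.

V_out ≈ 0.627 V

The load sits in parallel with R2, giving an effective lower resistance R2' = R2·R_L/(R2+R_L) = 12.97 Ω.
Then V_out = V_supply · R2'/(R1 + R2') = 3.36 × 12.97/69.47 = 0.6272 V.
(Unloaded it would be 0.898 V; the load pulls it down.)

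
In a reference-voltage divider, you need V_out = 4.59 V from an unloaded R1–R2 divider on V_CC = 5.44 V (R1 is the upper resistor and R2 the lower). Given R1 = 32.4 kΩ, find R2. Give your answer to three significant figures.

R2 ≈ 175 kΩ

The divider ratio is R2/(R1+R2) = 4.59/5.44 = 0.8437.
R2 = R1 · 0.8437/(1 − 0.8437) = 175.0 kΩ.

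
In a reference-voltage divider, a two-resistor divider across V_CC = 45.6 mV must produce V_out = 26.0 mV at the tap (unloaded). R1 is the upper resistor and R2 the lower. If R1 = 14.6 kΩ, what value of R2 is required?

R2 ≈ 19.4 kΩ

V_out/V_CC = R2/(R1+R2) = 0.5702.
Rearranging, R2 = R1·k/(1−k) = 14.6 × 1.327 = 19.37 kΩ.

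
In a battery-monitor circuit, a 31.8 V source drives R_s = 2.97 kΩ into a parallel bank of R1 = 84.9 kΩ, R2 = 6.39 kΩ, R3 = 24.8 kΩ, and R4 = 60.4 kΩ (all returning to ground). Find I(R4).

Parallel bank: R_p = 1/(1/84.9 + 1/6.39 + 1/24.8 + 1/60.4) = 4.441 kΩ.
V_A = 31.8 × 4.441/7.411 = 19.06 V.
Branch current I = V_A/R4 = 19.06/60.4 = 0.3155 mA.

I ≈ 0.316 mA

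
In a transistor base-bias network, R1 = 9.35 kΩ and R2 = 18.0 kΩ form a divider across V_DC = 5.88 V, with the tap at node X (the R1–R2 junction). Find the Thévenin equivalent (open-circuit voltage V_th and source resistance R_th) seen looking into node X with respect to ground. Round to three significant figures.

V_th ≈ 3.87 V, R_th ≈ 6.15 kΩ

Open-circuit (no load on X): V_th = V_DC · R2/(R1 + R2) = 5.88 × 18.0/(9.350 + 18.0) = 3.870 V.
Looking into X with the source shorted: R_th = R1·R2/(R1+R2) = 9.350 × 18.0/27.35 = 6.154 kΩ.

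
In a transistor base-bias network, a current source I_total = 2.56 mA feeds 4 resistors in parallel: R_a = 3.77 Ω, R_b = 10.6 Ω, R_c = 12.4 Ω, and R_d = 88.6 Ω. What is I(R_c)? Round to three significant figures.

I ≈ 0.457 mA

Conductances: ΣG = 1/3.77 + 1/10.6 + 1/12.4 + 1/88.6 = 0.4515 (1/Ω).
R_c takes the fraction G_k/ΣG = 0.08065/0.4515 = 0.1786, so I = 2.56 × 0.1786 = 0.4572 mA.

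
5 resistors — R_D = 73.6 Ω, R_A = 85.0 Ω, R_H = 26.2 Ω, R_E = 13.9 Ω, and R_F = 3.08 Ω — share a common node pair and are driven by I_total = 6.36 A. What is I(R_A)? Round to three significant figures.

I ≈ 0.163 A

ΣG = 1/73.6 + 1/85.0 + 1/26.2 + 1/13.9 + 1/3.08 = 0.4601.
By the current-divider rule, I = I_total · G_k/ΣG = 6.36 × 0.02557 = 0.1626 A.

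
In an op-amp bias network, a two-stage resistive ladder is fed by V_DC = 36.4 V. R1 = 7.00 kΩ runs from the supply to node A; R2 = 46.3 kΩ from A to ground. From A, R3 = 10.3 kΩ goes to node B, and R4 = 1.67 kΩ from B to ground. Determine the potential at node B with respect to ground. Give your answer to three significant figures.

Node A sees R2 in parallel with the series input of stage 2, R3 + R4 = 11.97 kΩ.
R2 ‖ (R3+R4) = 9.511 kΩ.
First divider: V_A = V_DC · 9.511/(7.00 + 9.511) = 20.97 V.
Then the unloaded second divider: V_B = V_A × R4/(R3+R4) = 20.97 × 0.1395 = 2.925 V.

V_B ≈ 2.93 V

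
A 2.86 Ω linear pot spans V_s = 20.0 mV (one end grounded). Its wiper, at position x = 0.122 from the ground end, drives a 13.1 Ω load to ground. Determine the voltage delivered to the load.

Split the track: R_lower = x·R_p = 0.3489 Ω, R_upper = (1−x)·R_p = 2.511 Ω.
Lower segment in parallel with the load: 0.3489 ‖ 13.1 = 0.3399 Ω.
V_out = 20.0 × 0.3399/(2.511 + 0.3399) = 2.384 mV.
(Unloaded: V_out = x·V_s = 2.44 mV.)

V_out ≈ 2.38 mV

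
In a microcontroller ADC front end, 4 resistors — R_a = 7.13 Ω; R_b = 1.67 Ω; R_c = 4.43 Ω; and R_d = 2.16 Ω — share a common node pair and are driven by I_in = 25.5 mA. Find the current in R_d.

Conductances: ΣG = 1/7.13 + 1/1.67 + 1/4.43 + 1/2.16 = 1.428 (1/Ω).
By the current-divider rule, I = I_in · G_k/ΣG = 25.5 × 0.3243 = 8.269 mA.

I ≈ 8.27 mA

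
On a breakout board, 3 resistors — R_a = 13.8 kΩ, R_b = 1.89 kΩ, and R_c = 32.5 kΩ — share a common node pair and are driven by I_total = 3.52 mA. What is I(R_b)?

I ≈ 2.95 mA

Total conductance ΣG = 1/13.8 + 1/1.89 + 1/32.5 = 0.6323 (units of 1/kΩ).
By the current-divider rule, I = I_total · G_k/ΣG = 3.52 × 0.8367 = 2.945 mA.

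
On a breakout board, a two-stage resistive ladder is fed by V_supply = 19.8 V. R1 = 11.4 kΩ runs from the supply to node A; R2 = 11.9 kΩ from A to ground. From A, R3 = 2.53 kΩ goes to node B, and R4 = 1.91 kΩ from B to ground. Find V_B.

V_B ≈ 1.88 V

The second stage (R3 + R4 = 4.440 kΩ) loads node A in parallel with R2.
Effective lower resistance at A: R2 ‖ 4.440 = 3.234 kΩ.
First divider: V_A = V_supply · 3.234/(11.4 + 3.234) = 4.375 V.
Stage 2 is unloaded, so V_B = V_A · R4/(R3+R4) = 4.375 × 1.91/4.440 = 1.882 V.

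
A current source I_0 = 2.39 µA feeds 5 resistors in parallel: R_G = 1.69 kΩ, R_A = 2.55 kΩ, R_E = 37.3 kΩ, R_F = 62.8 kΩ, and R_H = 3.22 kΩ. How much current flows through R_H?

I ≈ 0.555 µA

Total conductance ΣG = 1/1.69 + 1/2.55 + 1/37.3 + 1/62.8 + 1/3.22 = 1.337 (units of 1/kΩ).
Current divider: I(R_H) = I_0 · G_k/ΣG = 2.39 × (0.3106/1.337) = 2.39 × 0.2323 = 0.5551 µA.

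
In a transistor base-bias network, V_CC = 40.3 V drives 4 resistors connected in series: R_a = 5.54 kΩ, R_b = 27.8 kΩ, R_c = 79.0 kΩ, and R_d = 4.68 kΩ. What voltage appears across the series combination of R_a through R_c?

V ≈ 38.7 V

Total series resistance ΣR = 5.54 + 27.8 + 79.0 + 4.68 = 117.0 kΩ.
R_{R_a..R_c} = 5.54 + 27.8 + 79.0 = 112.3 kΩ.
By the voltage-divider rule, V = 40.3 × 112.3/117.0 = 38.69 V.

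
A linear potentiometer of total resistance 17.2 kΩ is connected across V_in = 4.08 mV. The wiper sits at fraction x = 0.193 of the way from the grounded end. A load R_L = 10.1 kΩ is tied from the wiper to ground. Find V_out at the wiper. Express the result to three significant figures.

The pot divides into 13.88 kΩ above the wiper and 3.320 kΩ below.
Lower segment in parallel with the load: 3.320 ‖ 10.1 = 2.498 kΩ.
Then V_out = V_in · 2.498/(13.88 + 2.498) = 0.6224 mV.
(Unloaded: V_out = x·V_in = 0.787 mV.)

V_out ≈ 0.622 mV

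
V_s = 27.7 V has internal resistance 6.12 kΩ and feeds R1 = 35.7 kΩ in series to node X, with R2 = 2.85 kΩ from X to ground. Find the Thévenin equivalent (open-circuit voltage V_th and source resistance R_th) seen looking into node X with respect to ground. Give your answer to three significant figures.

R1' = 6.12 + 35.7 = 41.82 kΩ (source resistance + R1).
V_th is the unloaded tap voltage: V_s · R2/(R1'+R2) = 27.7 × 0.06380 = 1.767 V.
Looking into X with the source shorted: R_th = R1'·R2/(R1'+R2) = 41.82 × 2.85/44.67 = 2.668 kΩ.

V_th ≈ 1.77 V, R_th ≈ 2.67 kΩ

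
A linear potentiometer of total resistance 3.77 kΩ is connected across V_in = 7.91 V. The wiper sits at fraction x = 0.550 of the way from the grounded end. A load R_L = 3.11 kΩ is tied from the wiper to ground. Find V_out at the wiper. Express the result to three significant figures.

Split the track: R_lower = x·R_p = 2.074 kΩ, R_upper = (1−x)·R_p = 1.696 kΩ.
(x·R_p) ‖ R_L = 1.244 kΩ.
Loaded-divider output: V_out = 7.91 × 0.4231 = 3.346 V.
(Unloaded: V_out = x·V_in = 4.35 V.)

V_out ≈ 3.35 V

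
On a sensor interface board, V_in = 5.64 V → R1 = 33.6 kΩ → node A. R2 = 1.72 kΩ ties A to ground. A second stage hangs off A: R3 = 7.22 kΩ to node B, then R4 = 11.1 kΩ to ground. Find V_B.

Looking into the second stage from A: R3 + R4 = 18.32 kΩ appears in parallel with R2.
Effective lower resistance at A: R2 ‖ 18.32 = 1.572 kΩ.
First divider: V_A = V_in · 1.572/(33.6 + 1.572) = 0.2521 V.
Then the unloaded second divider: V_B = V_A × R4/(R3+R4) = 0.2521 × 0.6059 = 0.1528 V.

V_B ≈ 0.153 V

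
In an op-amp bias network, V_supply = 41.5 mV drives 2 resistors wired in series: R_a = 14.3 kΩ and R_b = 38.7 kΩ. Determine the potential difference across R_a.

Series total: ΣR = 14.3 + 38.7 = 53.00 kΩ.
V = V_supply · R/ΣR = 41.5 × 0.2698 = 11.20 mV.

V ≈ 11.2 mV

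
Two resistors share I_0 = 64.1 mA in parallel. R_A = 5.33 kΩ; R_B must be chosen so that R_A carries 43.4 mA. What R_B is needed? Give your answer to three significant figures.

The fraction through R_A equals R_B/(R_A+R_B).
43.4/64.1 = R_B/(R_A + R_B) → R_B = R_A · (0.6771)/(1 − 0.6771) = 5.33 × 2.097 = 11.17 kΩ.

R_B ≈ 11.2 kΩ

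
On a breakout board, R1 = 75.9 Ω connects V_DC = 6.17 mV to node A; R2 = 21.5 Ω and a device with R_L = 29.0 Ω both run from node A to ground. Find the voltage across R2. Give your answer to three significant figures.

R2 ‖ R_L = (21.5 × 29.0)/(21.5 + 29.0) = 12.35 Ω.
Voltage divider with the loaded lower leg: V_out = 6.17 × 12.35/(75.9 + 12.35) = 6.17 × 0.1399 = 0.8632 mV.

V_out ≈ 0.863 mV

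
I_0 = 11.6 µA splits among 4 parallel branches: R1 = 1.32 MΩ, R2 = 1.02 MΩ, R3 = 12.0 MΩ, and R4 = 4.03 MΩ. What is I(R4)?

ΣG = 1/1.32 + 1/1.02 + 1/12.0 + 1/4.03 = 2.069.
Current divider: I(R4) = I_0 · G_k/ΣG = 11.6 × (0.2481/2.069) = 11.6 × 0.1199 = 1.391 µA.

I ≈ 1.39 µA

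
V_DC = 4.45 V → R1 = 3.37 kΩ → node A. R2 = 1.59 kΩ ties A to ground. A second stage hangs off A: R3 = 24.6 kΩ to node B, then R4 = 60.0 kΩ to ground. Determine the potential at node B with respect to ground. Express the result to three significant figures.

V_B ≈ 0.999 V

Node A sees R2 in parallel with the series input of stage 2, R3 + R4 = 84.60 kΩ.
Effective lower resistance at A: R2 ‖ 84.60 = 1.561 kΩ.
First divider: V_A = V_DC · 1.561/(3.37 + 1.561) = 1.409 V.
Stage 2 is unloaded, so V_B = V_A · R4/(R3+R4) = 1.409 × 60.0/84.60 = 0.9990 V.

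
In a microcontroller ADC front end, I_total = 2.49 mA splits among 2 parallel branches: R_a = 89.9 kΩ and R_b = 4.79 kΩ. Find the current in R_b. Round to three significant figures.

Two-branch current divider: I_k = I_total · R_other/(R_1 + R_2).
I(R_b) = 2.49 × 89.9/(89.9 + 4.79) = 2.49 × 0.9494 = 2.364 mA.

I ≈ 2.36 mA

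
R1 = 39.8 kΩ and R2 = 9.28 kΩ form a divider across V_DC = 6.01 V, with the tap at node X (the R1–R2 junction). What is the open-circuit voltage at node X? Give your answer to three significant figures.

V_th ≈ 1.14 V

Open-circuit (no load on X): V_th = V_DC · R2/(R1 + R2) = 6.01 × 9.28/(39.80 + 9.28) = 1.136 V.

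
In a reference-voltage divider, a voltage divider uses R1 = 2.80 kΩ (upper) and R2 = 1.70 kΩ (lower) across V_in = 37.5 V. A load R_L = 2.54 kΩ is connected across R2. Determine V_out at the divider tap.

First combine the lower leg with the load: R2 ‖ R_L = 1.018 kΩ.
Then V_out = V_in · R2'/(R1 + R2') = 37.5 × 1.018/3.818 = 10.00 V.

V_out ≈ 10.0 V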